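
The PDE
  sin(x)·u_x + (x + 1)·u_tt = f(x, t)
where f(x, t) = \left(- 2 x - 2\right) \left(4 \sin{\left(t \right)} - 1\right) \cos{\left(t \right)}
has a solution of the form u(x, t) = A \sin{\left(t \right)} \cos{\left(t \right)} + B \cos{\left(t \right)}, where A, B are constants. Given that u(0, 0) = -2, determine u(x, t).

Answer: u(x, t) = 2 \sin{\left(t \right)} \cos{\left(t \right)} - 2 \cos{\left(t \right)}

Derivation:
Substitute the ansatz u = A \sin{\left(t \right)} \cos{\left(t \right)} + B \cos{\left(t \right)} into the left-hand side.
Derivatives of the ansatz:
  u_x = 0
  u_tt = - 4 A \sin{\left(t \right)} \cos{\left(t \right)} - B \cos{\left(t \right)}
Term by term:
  sin(x)·u_x = 0
  (x + 1)·u_tt = - 4 A x \sin{\left(t \right)} \cos{\left(t \right)} - 4 A \sin{\left(t \right)} \cos{\left(t \right)} - B x \cos{\left(t \right)} - B \cos{\left(t \right)}
So the left-hand side equals
  - 4 A x \sin{\left(t \right)} \cos{\left(t \right)} - 4 A \sin{\left(t \right)} \cos{\left(t \right)} - B x \cos{\left(t \right)} - B \cos{\left(t \right)}
This must equal f(x, t) identically; expanded, f = - 8 x \sin{\left(t \right)} \cos{\left(t \right)} + 2 x \cos{\left(t \right)} - 8 \sin{\left(t \right)} \cos{\left(t \right)} + 2 \cos{\left(t \right)}.
Matching coefficients of the independent functions:
  [x \cos{\left(t \right)}, \cos{\left(t \right)}]:  - B = 2
  [\sin{\left(t \right)} \cos{\left(t \right)}, x \sin{\left(t \right)} \cos{\left(t \right)}]:  - 4 A = -8
Solving: A = 2, B = -2.
Check against the point condition:
  u(0, 0) = -2  ⟹  B = -2  ✓
Hence u(x, t) = 2 \sin{\left(t \right)} \cos{\left(t \right)} - 2 \cos{\left(t \right)}.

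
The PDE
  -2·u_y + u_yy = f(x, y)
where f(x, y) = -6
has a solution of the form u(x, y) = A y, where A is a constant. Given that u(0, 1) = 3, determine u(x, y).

Substitute the ansatz u = A y into the left-hand side.
Derivatives of the ansatz:
  u_y = A
  u_yy = 0
Term by term:
  -2·u_y = - 2 A
  u_yy = 0
So the left-hand side equals
  - 2 A
This must equal f(x, y) = -6 identically.
Matching coefficients of the independent functions:
  [constant term]:  - 2 A = -6
Solving: A = 3.
Check against the point condition:
  u(0, 1) = 3  ⟹  A = 3  ✓
Hence u(x, y) = 3 y.

Answer: u(x, y) = 3 y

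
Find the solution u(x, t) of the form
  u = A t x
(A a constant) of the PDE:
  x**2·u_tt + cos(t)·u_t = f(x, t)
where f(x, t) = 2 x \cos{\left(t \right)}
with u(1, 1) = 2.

Substitute the ansatz u = A t x into the left-hand side.
Derivatives of the ansatz:
  u_tt = 0
  u_t = A x
Term by term:
  x**2·u_tt = 0
  cos(t)·u_t = A x \cos{\left(t \right)}
So the left-hand side equals
  A x \cos{\left(t \right)}
This must equal f(x, t) = 2 x \cos{\left(t \right)} identically.
Matching coefficients of the independent functions:
  [x \cos{\left(t \right)}]:  A = 2
Solving: A = 2.
Check against the point condition:
  u(1, 1) = 2  ⟹  A = 2  ✓
Hence u(x, t) = 2 t x.

Answer: u(x, t) = 2 t x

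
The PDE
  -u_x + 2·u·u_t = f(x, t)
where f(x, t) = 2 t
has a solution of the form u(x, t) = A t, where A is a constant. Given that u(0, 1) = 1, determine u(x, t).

Substitute the ansatz u = A t into the left-hand side.
Derivatives of the ansatz:
  u_x = 0
  u_t = A
Term by term:
  -u_x = 0
  2·u·u_t = 2 A^{2} t
So the left-hand side equals
  2 A^{2} t
This must equal f(x, t) = 2 t identically.
Matching coefficients of the independent functions:
  [t]:  2 A^{2} = 2
These equations allow (A) = (-1) or (1).
Impose the point condition(s):
  u(0, 1) = 1  ⟹  A = 1
Only A = 1 satisfies everything.
Hence u(x, t) = t.

Answer: u(x, t) = t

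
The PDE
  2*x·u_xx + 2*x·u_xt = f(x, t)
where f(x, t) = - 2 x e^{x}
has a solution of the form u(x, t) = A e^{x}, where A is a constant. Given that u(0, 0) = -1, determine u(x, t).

Answer: u(x, t) = - e^{x}

Derivation:
Substitute the ansatz u = A e^{x} into the left-hand side.
Derivatives of the ansatz:
  u_xx = A e^{x}
  u_xt = 0
Term by term:
  2*x·u_xx = 2 A x e^{x}
  2*x·u_xt = 0
So the left-hand side equals
  2 A x e^{x}
This must equal f(x, t) = - 2 x e^{x} identically.
Matching coefficients of the independent functions:
  [x e^{x}]:  2 A = -2
Solving: A = -1.
Check against the point condition:
  u(0, 0) = -1  ⟹  A = -1  ✓
Hence u(x, t) = - e^{x}.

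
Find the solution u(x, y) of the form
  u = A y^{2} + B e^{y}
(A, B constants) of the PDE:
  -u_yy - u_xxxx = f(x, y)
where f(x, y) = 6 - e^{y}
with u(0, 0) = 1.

Substitute the ansatz u = A y^{2} + B e^{y} into the left-hand side.
Derivatives of the ansatz:
  u_yy = 2 A + B e^{y}
  u_xxxx = 0
Term by term:
  -u_yy = - 2 A - B e^{y}
  -u_xxxx = 0
So the left-hand side equals
  - 2 A - B e^{y}
This must equal f(x, y) = 6 - e^{y} identically.
Matching coefficients of the independent functions:
  [constant term]:  - 2 A = 6
  [e^{y}]:  - B = -1
Solving: A = -3, B = 1.
Check against the point condition:
  u(0, 0) = 1  ⟹  B = 1  ✓
Hence u(x, y) = - 3 y^{2} + e^{y}.

Answer: u(x, y) = - 3 y^{2} + e^{y}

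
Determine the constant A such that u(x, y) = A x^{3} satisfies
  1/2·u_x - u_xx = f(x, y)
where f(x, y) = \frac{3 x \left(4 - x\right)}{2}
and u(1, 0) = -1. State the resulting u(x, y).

Answer: u(x, y) = - x^{3}

Derivation:
Substitute the ansatz u = A x^{3} into the left-hand side.
Derivatives of the ansatz:
  u_x = 3 A x^{2}
  u_xx = 6 A x
Term by term:
  1/2·u_x = \frac{3 A x^{2}}{2}
  -u_xx = - 6 A x
So the left-hand side equals
  \frac{3 A x^{2}}{2} - 6 A x
This must equal f(x, y) identically; expanded, f = - \frac{3 x^{2}}{2} + 6 x.
Matching coefficients of the independent functions:
  [x]:  - 6 A = 6
  [x^{2}]:  \frac{3 A}{2} = - \frac{3}{2}
Solving: A = -1.
Check against the point condition:
  u(1, 0) = -1  ⟹  A = -1  ✓
Hence u(x, y) = - x^{3}.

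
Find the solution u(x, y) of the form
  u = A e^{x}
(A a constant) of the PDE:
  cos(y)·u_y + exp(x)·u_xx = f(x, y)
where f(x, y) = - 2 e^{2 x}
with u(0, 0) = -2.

Substitute the ansatz u = A e^{x} into the left-hand side.
Derivatives of the ansatz:
  u_y = 0
  u_xx = A e^{x}
Term by term:
  cos(y)·u_y = 0
  exp(x)·u_xx = A e^{2 x}
So the left-hand side equals
  A e^{2 x}
This must equal f(x, y) = - 2 e^{2 x} identically.
Matching coefficients of the independent functions:
  [e^{2 x}]:  A = -2
Solving: A = -2.
Check against the point condition:
  u(0, 0) = -2  ⟹  A = -2  ✓
Hence u(x, y) = - 2 e^{x}.

Answer: u(x, y) = - 2 e^{x}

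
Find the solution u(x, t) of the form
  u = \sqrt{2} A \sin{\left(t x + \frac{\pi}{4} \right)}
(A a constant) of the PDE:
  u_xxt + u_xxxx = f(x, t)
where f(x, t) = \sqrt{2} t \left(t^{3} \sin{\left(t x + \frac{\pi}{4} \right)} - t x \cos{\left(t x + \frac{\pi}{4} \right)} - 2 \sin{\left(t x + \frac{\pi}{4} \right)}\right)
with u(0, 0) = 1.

Substitute the ansatz u = \sqrt{2} A \sin{\left(t x + \frac{\pi}{4} \right)} into the left-hand side.
Derivatives of the ansatz:
  u_xxt = - \sqrt{2} A t^{2} x \cos{\left(t x + \frac{\pi}{4} \right)} - 2 \sqrt{2} A t \sin{\left(t x + \frac{\pi}{4} \right)}
  u_xxxx = \sqrt{2} A t^{4} \sin{\left(t x + \frac{\pi}{4} \right)}
Term by term:
  u_xxt = - \sqrt{2} A t^{2} x \cos{\left(t x + \frac{\pi}{4} \right)} - 2 \sqrt{2} A t \sin{\left(t x + \frac{\pi}{4} \right)}
  u_xxxx = \sqrt{2} A t^{4} \sin{\left(t x + \frac{\pi}{4} \right)}
So the left-hand side equals
  \sqrt{2} A t^{4} \sin{\left(t x + \frac{\pi}{4} \right)} - \sqrt{2} A t^{2} x \cos{\left(t x + \frac{\pi}{4} \right)} - 2 \sqrt{2} A t \sin{\left(t x + \frac{\pi}{4} \right)}
This must equal f(x, t) identically; expanded, f = \sqrt{2} t^{4} \sin{\left(t x + \frac{\pi}{4} \right)} - \sqrt{2} t^{2} x \cos{\left(t x + \frac{\pi}{4} \right)} - 2 \sqrt{2} t \sin{\left(t x + \frac{\pi}{4} \right)}.
Matching coefficients of the independent functions:
  [\sqrt{2} t \sin{\left(t x + \frac{\pi}{4} \right)}]:  - 2 A = -2
  [\sqrt{2} t^{4} \sin{\left(t x + \frac{\pi}{4} \right)}]:  A = 1
  [\sqrt{2} t^{2} x \cos{\left(t x + \frac{\pi}{4} \right)}]:  - A = -1
Solving: A = 1.
Check against the point condition:
  u(0, 0) = 1  ⟹  A = 1  ✓
Hence u(x, t) = \sqrt{2} \sin{\left(t x + \frac{\pi}{4} \right)}.

Answer: u(x, t) = \sqrt{2} \sin{\left(t x + \frac{\pi}{4} \right)}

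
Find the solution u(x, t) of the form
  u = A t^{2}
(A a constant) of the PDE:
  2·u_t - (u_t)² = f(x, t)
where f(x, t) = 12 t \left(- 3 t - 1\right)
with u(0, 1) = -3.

Substitute the ansatz u = A t^{2} into the left-hand side.
Derivatives of the ansatz:
  u_t = 2 A t
Term by term:
  2·u_t = 4 A t
  -(u_t)² = - 4 A^{2} t^{2}
So the left-hand side equals
  - 4 A^{2} t^{2} + 4 A t
This must equal f(x, t) = 12 t \left(- 3 t - 1\right) identically.
Matching coefficients of the independent functions:
  [t]:  4 A = -12
  [t^{2}]:  - 4 A^{2} = -36
Solving: A = -3.
Check against the point condition:
  u(0, 1) = -3  ⟹  A = -3  ✓
Hence u(x, t) = - 3 t^{2}.

Answer: u(x, t) = - 3 t^{2}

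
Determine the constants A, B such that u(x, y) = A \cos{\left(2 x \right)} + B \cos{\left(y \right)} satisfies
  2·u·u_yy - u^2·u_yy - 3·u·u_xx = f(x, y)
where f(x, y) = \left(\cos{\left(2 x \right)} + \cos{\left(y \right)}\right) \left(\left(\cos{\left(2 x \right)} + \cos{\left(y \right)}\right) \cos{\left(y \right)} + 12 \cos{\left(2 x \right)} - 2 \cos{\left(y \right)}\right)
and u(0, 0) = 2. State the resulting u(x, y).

Substitute the ansatz u = A \cos{\left(2 x \right)} + B \cos{\left(y \right)} into the left-hand side.
Derivatives of the ansatz:
  u_yy = - B \cos{\left(y \right)}
  u_xx = - 4 A \cos{\left(2 x \right)}
Term by term:
  2·u·u_yy = - 2 A B \cos{\left(2 x \right)} \cos{\left(y \right)} - 2 B^{2} \cos^{2}{\left(y \right)}
  -u^2·u_yy = A^{2} B \cos^{2}{\left(2 x \right)} \cos{\left(y \right)} + 2 A B^{2} \cos{\left(2 x \right)} \cos^{2}{\left(y \right)} + B^{3} \cos^{3}{\left(y \right)}
  -3·u·u_xx = 12 A^{2} \cos^{2}{\left(2 x \right)} + 12 A B \cos{\left(2 x \right)} \cos{\left(y \right)}
So the left-hand side equals
  A^{2} B \cos^{2}{\left(2 x \right)} \cos{\left(y \right)} + 12 A^{2} \cos^{2}{\left(2 x \right)} + 2 A B^{2} \cos{\left(2 x \right)} \cos^{2}{\left(y \right)} + 10 A B \cos{\left(2 x \right)} \cos{\left(y \right)} + B^{3} \cos^{3}{\left(y \right)} - 2 B^{2} \cos^{2}{\left(y \right)}
This must equal f(x, y) identically; expanded, f = \cos^{2}{\left(2 x \right)} \cos{\left(y \right)} + 12 \cos^{2}{\left(2 x \right)} + 2 \cos{\left(2 x \right)} \cos^{2}{\left(y \right)} + 10 \cos{\left(2 x \right)} \cos{\left(y \right)} + \cos^{3}{\left(y \right)} - 2 \cos^{2}{\left(y \right)}.
Matching coefficients of the independent functions:
  [\cos{\left(2 x \right)} \cos{\left(y \right)}]:  10 A B = 10
  [\cos{\left(2 x \right)} \cos^{2}{\left(y \right)}]:  2 A B^{2} = 2
  [\cos^{2}{\left(2 x \right)} \cos{\left(y \right)}]:  A^{2} B = 1
  [\cos^{2}{\left(2 x \right)}]:  12 A^{2} = 12
  [\cos^{2}{\left(y \right)}]:  - 2 B^{2} = -2
  [\cos^{3}{\left(y \right)}]:  B^{3} = 1
Solving: A = 1, B = 1.
Check against the point condition:
  u(0, 0) = 2  ⟹  A + B = 2  ✓
Hence u(x, y) = \cos{\left(2 x \right)} + \cos{\left(y \right)}.

Answer: u(x, y) = \cos{\left(2 x \right)} + \cos{\left(y \right)}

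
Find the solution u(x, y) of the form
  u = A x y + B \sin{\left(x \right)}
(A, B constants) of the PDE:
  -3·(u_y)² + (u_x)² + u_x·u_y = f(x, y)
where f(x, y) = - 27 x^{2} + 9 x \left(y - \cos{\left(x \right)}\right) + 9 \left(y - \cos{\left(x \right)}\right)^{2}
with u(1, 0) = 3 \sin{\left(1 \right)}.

Substitute the ansatz u = A x y + B \sin{\left(x \right)} into the left-hand side.
Derivatives of the ansatz:
  u_y = A x
  u_x = A y + B \cos{\left(x \right)}
Term by term:
  -3·(u_y)² = - 3 A^{2} x^{2}
  (u_x)² = A^{2} y^{2} + 2 A B y \cos{\left(x \right)} + B^{2} \cos^{2}{\left(x \right)}
  u_x·u_y = A^{2} x y + A B x \cos{\left(x \right)}
So the left-hand side equals
  - 3 A^{2} x^{2} + A^{2} x y + A^{2} y^{2} + A B x \cos{\left(x \right)} + 2 A B y \cos{\left(x \right)} + B^{2} \cos^{2}{\left(x \right)}
This must equal f(x, y) identically; expanded, f = - 27 x^{2} + 9 x y - 9 x \cos{\left(x \right)} + 9 y^{2} - 18 y \cos{\left(x \right)} + 9 \cos^{2}{\left(x \right)}.
Matching coefficients of the independent functions:
  [x^{2}]:  - 3 A^{2} = -27
  [y^{2}, x y]:  A^{2} = 9
  [x \cos{\left(x \right)}]:  A B = -9
  [y \cos{\left(x \right)}]:  2 A B = -18
  [\cos^{2}{\left(x \right)}]:  B^{2} = 9
These equations allow (A, B) = (-3, 3) or (3, -3).
Impose the point condition(s):
  u(1, 0) = 3 \sin{\left(1 \right)}  ⟹  B \sin{\left(1 \right)} = 3 \sin{\left(1 \right)}
Only A = -3, B = 3 satisfies everything.
Hence u(x, y) = - 3 x y + 3 \sin{\left(x \right)}.

Answer: u(x, y) = - 3 x y + 3 \sin{\left(x \right)}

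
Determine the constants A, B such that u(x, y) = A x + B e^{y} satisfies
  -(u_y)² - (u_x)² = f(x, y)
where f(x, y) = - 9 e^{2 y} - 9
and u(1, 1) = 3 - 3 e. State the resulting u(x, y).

Answer: u(x, y) = 3 x - 3 e^{y}

Derivation:
Substitute the ansatz u = A x + B e^{y} into the left-hand side.
Derivatives of the ansatz:
  u_y = B e^{y}
  u_x = A
Term by term:
  -(u_y)² = - B^{2} e^{2 y}
  -(u_x)² = - A^{2}
So the left-hand side equals
  - A^{2} - B^{2} e^{2 y}
This must equal f(x, y) = - 9 e^{2 y} - 9 identically.
Matching coefficients of the independent functions:
  [constant term]:  - A^{2} = -9
  [e^{2 y}]:  - B^{2} = -9
These equations allow (A, B) = (-3, -3) or (-3, 3) or (3, -3) or (3, 3).
Impose the point condition(s):
  u(1, 1) = 3 - 3 e  ⟹  A + e B = 3 - 3 e
Only A = 3, B = -3 satisfies everything.
Hence u(x, y) = 3 x - 3 e^{y}.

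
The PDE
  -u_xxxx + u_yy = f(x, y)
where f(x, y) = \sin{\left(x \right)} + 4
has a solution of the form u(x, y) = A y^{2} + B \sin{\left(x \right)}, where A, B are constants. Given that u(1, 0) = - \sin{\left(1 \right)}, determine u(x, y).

Answer: u(x, y) = 2 y^{2} - \sin{\left(x \right)}

Derivation:
Substitute the ansatz u = A y^{2} + B \sin{\left(x \right)} into the left-hand side.
Derivatives of the ansatz:
  u_xxxx = B \sin{\left(x \right)}
  u_yy = 2 A
Term by term:
  -u_xxxx = - B \sin{\left(x \right)}
  u_yy = 2 A
So the left-hand side equals
  2 A - B \sin{\left(x \right)}
This must equal f(x, y) = \sin{\left(x \right)} + 4 identically.
Matching coefficients of the independent functions:
  [constant term]:  2 A = 4
  [\sin{\left(x \right)}]:  - B = 1
Solving: A = 2, B = -1.
Check against the point condition:
  u(1, 0) = - \sin{\left(1 \right)}  ⟹  B \sin{\left(1 \right)} = - \sin{\left(1 \right)}  ✓
Hence u(x, y) = 2 y^{2} - \sin{\left(x \right)}.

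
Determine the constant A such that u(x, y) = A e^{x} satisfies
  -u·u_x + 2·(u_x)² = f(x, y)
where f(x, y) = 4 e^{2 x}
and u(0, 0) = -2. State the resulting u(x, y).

Substitute the ansatz u = A e^{x} into the left-hand side.
Derivatives of the ansatz:
  u_x = A e^{x}
Term by term:
  -u·u_x = - A^{2} e^{2 x}
  2·(u_x)² = 2 A^{2} e^{2 x}
So the left-hand side equals
  A^{2} e^{2 x}
This must equal f(x, y) = 4 e^{2 x} identically.
Matching coefficients of the independent functions:
  [e^{2 x}]:  A^{2} = 4
These equations allow (A) = (-2) or (2).
Impose the point condition(s):
  u(0, 0) = -2  ⟹  A = -2
Only A = -2 satisfies everything.
Hence u(x, y) = - 2 e^{x}.

Answer: u(x, y) = - 2 e^{x}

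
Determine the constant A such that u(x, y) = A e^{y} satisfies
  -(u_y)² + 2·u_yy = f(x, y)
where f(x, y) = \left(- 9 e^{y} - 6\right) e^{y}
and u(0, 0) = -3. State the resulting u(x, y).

Substitute the ansatz u = A e^{y} into the left-hand side.
Derivatives of the ansatz:
  u_y = A e^{y}
  u_yy = A e^{y}
Term by term:
  -(u_y)² = - A^{2} e^{2 y}
  2·u_yy = 2 A e^{y}
So the left-hand side equals
  - A^{2} e^{2 y} + 2 A e^{y}
This must equal f(x, y) = \left(- 9 e^{y} - 6\right) e^{y} identically.
Matching coefficients of the independent functions:
  [e^{y}]:  2 A = -6
  [e^{2 y}]:  - A^{2} = -9
Solving: A = -3.
Check against the point condition:
  u(0, 0) = -3  ⟹  A = -3  ✓
Hence u(x, y) = - 3 e^{y}.

Answer: u(x, y) = - 3 e^{y}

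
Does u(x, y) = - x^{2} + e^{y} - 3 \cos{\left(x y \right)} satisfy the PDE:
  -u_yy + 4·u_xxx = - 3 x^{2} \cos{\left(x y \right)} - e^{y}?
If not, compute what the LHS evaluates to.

Evaluate each term of the left-hand side for u = - x^{2} + e^{y} - 3 \cos{\left(x y \right)}.
Derivatives:
  u_yy = 3 x^{2} \cos{\left(x y \right)} + e^{y}
  u_xxx = - 3 y^{3} \sin{\left(x y \right)}
Terms:
  -u_yy = - 3 x^{2} \cos{\left(x y \right)} - e^{y}
  4·u_xxx = - 12 y^{3} \sin{\left(x y \right)}
Sum: LHS = - 3 x^{2} \cos{\left(x y \right)} - 12 y^{3} \sin{\left(x y \right)} - e^{y}
Given right-hand side: - 3 x^{2} \cos{\left(x y \right)} - e^{y}. Difference LHS − RHS = - 12 y^{3} \sin{\left(x y \right)} ≠ 0, so u is not a solution.

Answer: No, the LHS evaluates to - 3 x^{2} \cos{\left(x y \right)} - 12 y^{3} \sin{\left(x y \right)} - e^{y}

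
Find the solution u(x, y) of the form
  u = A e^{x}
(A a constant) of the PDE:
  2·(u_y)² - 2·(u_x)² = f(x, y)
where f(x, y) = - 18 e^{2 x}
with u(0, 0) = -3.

Substitute the ansatz u = A e^{x} into the left-hand side.
Derivatives of the ansatz:
  u_y = 0
  u_x = A e^{x}
Term by term:
  2·(u_y)² = 0
  -2·(u_x)² = - 2 A^{2} e^{2 x}
So the left-hand side equals
  - 2 A^{2} e^{2 x}
This must equal f(x, y) = - 18 e^{2 x} identically.
Matching coefficients of the independent functions:
  [e^{2 x}]:  - 2 A^{2} = -18
These equations allow (A) = (-3) or (3).
Impose the point condition(s):
  u(0, 0) = -3  ⟹  A = -3
Only A = -3 satisfies everything.
Hence u(x, y) = - 3 e^{x}.

Answer: u(x, y) = - 3 e^{x}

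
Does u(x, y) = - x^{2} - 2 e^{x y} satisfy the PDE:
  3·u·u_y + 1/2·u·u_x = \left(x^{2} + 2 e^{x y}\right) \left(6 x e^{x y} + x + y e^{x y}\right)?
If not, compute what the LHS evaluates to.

Answer: Yes

Derivation:
Evaluate each term of the left-hand side for u = - x^{2} - 2 e^{x y}.
Derivatives:
  u_y = - 2 x e^{x y}
  u_x = - 2 x - 2 y e^{x y}
Terms:
  3·u·u_y = 6 x \left(x^{2} + 2 e^{x y}\right) e^{x y}
  1/2·u·u_x = \left(x + y e^{x y}\right) \left(x^{2} + 2 e^{x y}\right)
Sum: LHS = \left(x^{2} + 2 e^{x y}\right) \left(6 x e^{x y} + x + y e^{x y}\right)
This is exactly the given right-hand side, so u is a solution.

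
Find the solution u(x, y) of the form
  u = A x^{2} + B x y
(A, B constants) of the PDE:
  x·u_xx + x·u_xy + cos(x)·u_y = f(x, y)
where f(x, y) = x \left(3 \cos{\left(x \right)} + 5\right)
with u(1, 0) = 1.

Answer: u(x, y) = x^{2} + 3 x y

Derivation:
Substitute the ansatz u = A x^{2} + B x y into the left-hand side.
Derivatives of the ansatz:
  u_xx = 2 A
  u_xy = B
  u_y = B x
Term by term:
  x·u_xx = 2 A x
  x·u_xy = B x
  cos(x)·u_y = B x \cos{\left(x \right)}
So the left-hand side equals
  2 A x + B x \cos{\left(x \right)} + B x
This must equal f(x, y) = x \left(3 \cos{\left(x \right)} + 5\right) identically.
Matching coefficients of the independent functions:
  [x]:  2 A + B = 5
  [x \cos{\left(x \right)}]:  B = 3
Solving: A = 1, B = 3.
Check against the point condition:
  u(1, 0) = 1  ⟹  A = 1  ✓
Hence u(x, y) = x^{2} + 3 x y.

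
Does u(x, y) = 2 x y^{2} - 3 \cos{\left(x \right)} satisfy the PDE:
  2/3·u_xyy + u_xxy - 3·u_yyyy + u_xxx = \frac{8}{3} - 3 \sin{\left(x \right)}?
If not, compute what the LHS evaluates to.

Evaluate each term of the left-hand side for u = 2 x y^{2} - 3 \cos{\left(x \right)}.
Derivatives:
  u_xyy = 4
  u_xxy = 0
  u_yyyy = 0
  u_xxx = - 3 \sin{\left(x \right)}
Terms:
  2/3·u_xyy = \frac{8}{3}
  u_xxy = 0
  -3·u_yyyy = 0
  u_xxx = - 3 \sin{\left(x \right)}
Sum: LHS = \frac{8}{3} - 3 \sin{\left(x \right)}
This is exactly the given right-hand side, so u is a solution.

Answer: Yes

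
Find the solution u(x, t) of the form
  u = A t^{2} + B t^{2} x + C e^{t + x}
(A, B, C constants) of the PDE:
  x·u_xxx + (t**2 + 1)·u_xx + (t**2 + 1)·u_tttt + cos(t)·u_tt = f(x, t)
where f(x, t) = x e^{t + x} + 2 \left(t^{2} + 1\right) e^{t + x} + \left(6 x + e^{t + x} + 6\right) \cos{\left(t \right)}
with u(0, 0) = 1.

Answer: u(x, t) = 3 t^{2} x + 3 t^{2} + e^{t + x}

Derivation:
Substitute the ansatz u = A t^{2} + B t^{2} x + C e^{t + x} into the left-hand side.
Derivatives of the ansatz:
  u_xxx = C e^{t} e^{x}
  u_xx = C e^{t} e^{x}
  u_tttt = C e^{t} e^{x}
  u_tt = 2 A + 2 B x + C e^{t} e^{x}
Term by term:
  x·u_xxx = C x e^{t} e^{x}
  (t**2 + 1)·u_xx = C t^{2} e^{t} e^{x} + C e^{t} e^{x}
  (t**2 + 1)·u_tttt = C t^{2} e^{t} e^{x} + C e^{t} e^{x}
  cos(t)·u_tt = 2 A \cos{\left(t \right)} + 2 B x \cos{\left(t \right)} + C e^{t} e^{x} \cos{\left(t \right)}
So the left-hand side equals
  2 A \cos{\left(t \right)} + 2 B x \cos{\left(t \right)} + 2 C t^{2} e^{t} e^{x} + C x e^{t} e^{x} + C e^{t} e^{x} \cos{\left(t \right)} + 2 C e^{t} e^{x}
This must equal f(x, t) identically; expanded, f = 2 t^{2} e^{t} e^{x} + x e^{t} e^{x} + 6 x \cos{\left(t \right)} + e^{t} e^{x} \cos{\left(t \right)} + 2 e^{t} e^{x} + 6 \cos{\left(t \right)}.
Matching coefficients of the independent functions:
  [x \cos{\left(t \right)}]:  2 B = 6
  [e^{t} e^{x}, t^{2} e^{t} e^{x}]:  2 C = 2
  [x e^{t} e^{x}, e^{t} e^{x} \cos{\left(t \right)}]:  C = 1
  [\cos{\left(t \right)}]:  2 A = 6
Solving: A = 3, B = 3, C = 1.
Check against the point condition:
  u(0, 0) = 1  ⟹  C = 1  ✓
Hence u(x, t) = 3 t^{2} x + 3 t^{2} + e^{t + x}.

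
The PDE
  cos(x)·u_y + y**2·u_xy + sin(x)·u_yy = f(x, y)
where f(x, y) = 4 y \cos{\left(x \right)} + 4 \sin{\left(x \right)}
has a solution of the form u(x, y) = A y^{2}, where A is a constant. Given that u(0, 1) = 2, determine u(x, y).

Substitute the ansatz u = A y^{2} into the left-hand side.
Derivatives of the ansatz:
  u_y = 2 A y
  u_xy = 0
  u_yy = 2 A
Term by term:
  cos(x)·u_y = 2 A y \cos{\left(x \right)}
  y**2·u_xy = 0
  sin(x)·u_yy = 2 A \sin{\left(x \right)}
So the left-hand side equals
  2 A y \cos{\left(x \right)} + 2 A \sin{\left(x \right)}
This must equal f(x, y) = 4 y \cos{\left(x \right)} + 4 \sin{\left(x \right)} identically.
Matching coefficients of the independent functions:
  [y \cos{\left(x \right)}, \sin{\left(x \right)}]:  2 A = 4
Solving: A = 2.
Check against the point condition:
  u(0, 1) = 2  ⟹  A = 2  ✓
Hence u(x, y) = 2 y^{2}.

Answer: u(x, y) = 2 y^{2}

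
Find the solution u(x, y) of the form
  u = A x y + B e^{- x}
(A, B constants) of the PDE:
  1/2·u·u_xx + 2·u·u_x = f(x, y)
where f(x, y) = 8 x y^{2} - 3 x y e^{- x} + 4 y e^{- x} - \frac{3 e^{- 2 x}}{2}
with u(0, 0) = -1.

Answer: u(x, y) = - 2 x y - e^{- x}

Derivation:
Substitute the ansatz u = A x y + B e^{- x} into the left-hand side.
Derivatives of the ansatz:
  u_xx = B e^{- x}
  u_x = A y - B e^{- x}
Term by term:
  1/2·u·u_xx = \frac{A B x y e^{- x}}{2} + \frac{B^{2} e^{- 2 x}}{2}
  2·u·u_x = 2 A^{2} x y^{2} - 2 A B x y e^{- x} + 2 A B y e^{- x} - 2 B^{2} e^{- 2 x}
So the left-hand side equals
  2 A^{2} x y^{2} - \frac{3 A B x y e^{- x}}{2} + 2 A B y e^{- x} - \frac{3 B^{2} e^{- 2 x}}{2}
This must equal f(x, y) = 8 x y^{2} - 3 x y e^{- x} + 4 y e^{- x} - \frac{3 e^{- 2 x}}{2} identically.
Matching coefficients of the independent functions:
  [x y^{2}]:  2 A^{2} = 8
  [y e^{- x}]:  2 A B = 4
  [x y e^{- x}]:  - \frac{3 A B}{2} = -3
  [e^{- 2 x}]:  - \frac{3 B^{2}}{2} = - \frac{3}{2}
These equations allow (A, B) = (-2, -1) or (2, 1).
Impose the point condition(s):
  u(0, 0) = -1  ⟹  B = -1
Only A = -2, B = -1 satisfies everything.
Hence u(x, y) = - 2 x y - e^{- x}.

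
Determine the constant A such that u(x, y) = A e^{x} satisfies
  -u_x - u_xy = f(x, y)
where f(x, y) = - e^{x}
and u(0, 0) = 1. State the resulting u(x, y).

Substitute the ansatz u = A e^{x} into the left-hand side.
Derivatives of the ansatz:
  u_x = A e^{x}
  u_xy = 0
Term by term:
  -u_x = - A e^{x}
  -u_xy = 0
So the left-hand side equals
  - A e^{x}
This must equal f(x, y) = - e^{x} identically.
Matching coefficients of the independent functions:
  [e^{x}]:  - A = -1
Solving: A = 1.
Check against the point condition:
  u(0, 0) = 1  ⟹  A = 1  ✓
Hence u(x, y) = e^{x}.

Answer: u(x, y) = e^{x}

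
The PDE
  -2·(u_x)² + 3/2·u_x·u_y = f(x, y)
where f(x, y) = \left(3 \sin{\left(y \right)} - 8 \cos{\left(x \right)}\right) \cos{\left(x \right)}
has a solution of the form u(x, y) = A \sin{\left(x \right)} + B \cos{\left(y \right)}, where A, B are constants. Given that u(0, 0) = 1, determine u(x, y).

Substitute the ansatz u = A \sin{\left(x \right)} + B \cos{\left(y \right)} into the left-hand side.
Derivatives of the ansatz:
  u_x = A \cos{\left(x \right)}
  u_y = - B \sin{\left(y \right)}
Term by term:
  -2·(u_x)² = - 2 A^{2} \cos^{2}{\left(x \right)}
  3/2·u_x·u_y = - \frac{3 A B \sin{\left(y \right)} \cos{\left(x \right)}}{2}
So the left-hand side equals
  - 2 A^{2} \cos^{2}{\left(x \right)} - \frac{3 A B \sin{\left(y \right)} \cos{\left(x \right)}}{2}
This must equal f(x, y) identically; expanded, f = 3 \sin{\left(y \right)} \cos{\left(x \right)} - 8 \cos^{2}{\left(x \right)}.
Matching coefficients of the independent functions:
  [\sin{\left(y \right)} \cos{\left(x \right)}]:  - \frac{3 A B}{2} = 3
  [\cos^{2}{\left(x \right)}]:  - 2 A^{2} = -8
These equations allow (A, B) = (-2, 1) or (2, -1).
Impose the point condition(s):
  u(0, 0) = 1  ⟹  B = 1
Only A = -2, B = 1 satisfies everything.
Hence u(x, y) = - 2 \sin{\left(x \right)} + \cos{\left(y \right)}.

Answer: u(x, y) = - 2 \sin{\left(x \right)} + \cos{\left(y \right)}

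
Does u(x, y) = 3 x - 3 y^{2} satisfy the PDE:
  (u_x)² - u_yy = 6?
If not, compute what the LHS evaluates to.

Evaluate each term of the left-hand side for u = 3 x - 3 y^{2}.
Derivatives:
  u_x = 3
  u_yy = -6
Terms:
  (u_x)² = 9
  -u_yy = 6
Sum: LHS = 15
Given right-hand side: 6. Difference LHS − RHS = 9 ≠ 0, so u is not a solution.

Answer: No, the LHS evaluates to 15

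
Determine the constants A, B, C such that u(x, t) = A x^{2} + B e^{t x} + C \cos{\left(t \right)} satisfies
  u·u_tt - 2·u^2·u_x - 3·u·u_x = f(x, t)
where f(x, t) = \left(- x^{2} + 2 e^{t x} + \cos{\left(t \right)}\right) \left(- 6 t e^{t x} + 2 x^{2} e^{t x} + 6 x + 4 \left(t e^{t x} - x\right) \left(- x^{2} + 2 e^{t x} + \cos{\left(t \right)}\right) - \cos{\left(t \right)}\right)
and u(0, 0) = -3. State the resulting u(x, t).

Substitute the ansatz u = A x^{2} + B e^{t x} + C \cos{\left(t \right)} into the left-hand side.
Derivatives of the ansatz:
  u_tt = B x^{2} e^{t x} - C \cos{\left(t \right)}
  u_x = 2 A x + B t e^{t x}
Term by term:
  u·u_tt = A B x^{4} e^{t x} - A C x^{2} \cos{\left(t \right)} + B^{2} x^{2} e^{2 t x} + B C x^{2} e^{t x} \cos{\left(t \right)} - B C e^{t x} \cos{\left(t \right)} - C^{2} \cos^{2}{\left(t \right)}
  -2·u^2·u_x = - 4 A^{3} x^{5} - 2 A^{2} B t x^{4} e^{t x} - 8 A^{2} B x^{3} e^{t x} - 8 A^{2} C x^{3} \cos{\left(t \right)} - 4 A B^{2} t x^{2} e^{2 t x} - 4 A B^{2} x e^{2 t x} - 4 A B C t x^{2} e^{t x} \cos{\left(t \right)} - 8 A B C x e^{t x} \cos{\left(t \right)} - 4 A C^{2} x \cos^{2}{\left(t \right)} - 2 B^{3} t e^{3 t x} - 4 B^{2} C t e^{2 t x} \cos{\left(t \right)} - 2 B C^{2} t e^{t x} \cos^{2}{\left(t \right)}
  -3·u·u_x = - 6 A^{2} x^{3} - 3 A B t x^{2} e^{t x} - 6 A B x e^{t x} - 6 A C x \cos{\left(t \right)} - 3 B^{2} t e^{2 t x} - 3 B C t e^{t x} \cos{\left(t \right)}
So the left-hand side equals
  - 4 A^{3} x^{5} - 2 A^{2} B t x^{4} e^{t x} - 8 A^{2} B x^{3} e^{t x} - 8 A^{2} C x^{3} \cos{\left(t \right)} - 6 A^{2} x^{3} - 4 A B^{2} t x^{2} e^{2 t x} - 4 A B^{2} x e^{2 t x} - 4 A B C t x^{2} e^{t x} \cos{\left(t \right)} - 8 A B C x e^{t x} \cos{\left(t \right)} - 3 A B t x^{2} e^{t x} + A B x^{4} e^{t x} - 6 A B x e^{t x} - 4 A C^{2} x \cos^{2}{\left(t \right)} - A C x^{2} \cos{\left(t \right)} - 6 A C x \cos{\left(t \right)} - 2 B^{3} t e^{3 t x} - 4 B^{2} C t e^{2 t x} \cos{\left(t \right)} - 3 B^{2} t e^{2 t x} + B^{2} x^{2} e^{2 t x} - 2 B C^{2} t e^{t x} \cos^{2}{\left(t \right)} - 3 B C t e^{t x} \cos{\left(t \right)} + B C x^{2} e^{t x} \cos{\left(t \right)} - B C e^{t x} \cos{\left(t \right)} - C^{2} \cos^{2}{\left(t \right)}
This must equal f(x, t) identically; expanded, f = 4 t x^{4} e^{t x} - 16 t x^{2} e^{2 t x} - 8 t x^{2} e^{t x} \cos{\left(t \right)} + 6 t x^{2} e^{t x} + 16 t e^{3 t x} + 16 t e^{2 t x} \cos{\left(t \right)} - 12 t e^{2 t x} + 4 t e^{t x} \cos^{2}{\left(t \right)} - 6 t e^{t x} \cos{\left(t \right)} - 4 x^{5} - 2 x^{4} e^{t x} + 16 x^{3} e^{t x} + 8 x^{3} \cos{\left(t \right)} - 6 x^{3} + 4 x^{2} e^{2 t x} + 2 x^{2} e^{t x} \cos{\left(t \right)} + x^{2} \cos{\left(t \right)} - 16 x e^{2 t x} - 16 x e^{t x} \cos{\left(t \right)} + 12 x e^{t x} - 4 x \cos^{2}{\left(t \right)} + 6 x \cos{\left(t \right)} - 2 e^{t x} \cos{\left(t \right)} - \cos^{2}{\left(t \right)}.
Matching coefficients of the independent functions:
(each divided by its leading coefficient; functions giving the same equation are listed together)
  [x^{3}]:  A^{2} - 1 = 0
  [x^{5}]:  A^{3} - 1 = 0
  [t e^{2 t x}, x^{2} e^{2 t x}]:  B^{2} - 4 = 0
  [t e^{3 t x}]:  B^{3} + 8 = 0
  [x e^{t x}, x^{4} e^{t x}, t x^{2} e^{t x}]:  A B + 2 = 0
  [x e^{2 t x}, t x^{2} e^{2 t x}]:  A B^{2} - 4 = 0
  [x \cos{\left(t \right)}, x^{2} \cos{\left(t \right)}]:  A C + 1 = 0
  [x \cos^{2}{\left(t \right)}]:  A C^{2} - 1 = 0
  [x^{3} e^{t x}, t x^{4} e^{t x}]:  A^{2} B + 2 = 0
  [x^{3} \cos{\left(t \right)}]:  A^{2} C + 1 = 0
  [e^{t x} \cos{\left(t \right)}, t e^{t x} \cos{\left(t \right)}, x^{2} e^{t x} \cos{\left(t \right)}]:  B C - 2 = 0
  [t e^{t x} \cos^{2}{\left(t \right)}]:  B C^{2} + 2 = 0
  [t e^{2 t x} \cos{\left(t \right)}]:  B^{2} C + 4 = 0
  [x e^{t x} \cos{\left(t \right)}, t x^{2} e^{t x} \cos{\left(t \right)}]:  A B C - 2 = 0
  [\cos^{2}{\left(t \right)}]:  C^{2} - 1 = 0
Solving: A = 1, B = -2, C = -1.
Check against the point condition:
  u(0, 0) = -3  ⟹  B + C = -3  ✓
Hence u(x, t) = x^{2} - 2 e^{t x} - \cos{\left(t \right)}.

Answer: u(x, t) = x^{2} - 2 e^{t x} - \cos{\left(t \right)}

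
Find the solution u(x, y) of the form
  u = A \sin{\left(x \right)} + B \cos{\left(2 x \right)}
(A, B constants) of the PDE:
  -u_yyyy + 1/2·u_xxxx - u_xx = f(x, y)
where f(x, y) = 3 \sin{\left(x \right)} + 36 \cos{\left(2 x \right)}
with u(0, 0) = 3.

Answer: u(x, y) = 2 \sin{\left(x \right)} + 3 \cos{\left(2 x \right)}

Derivation:
Substitute the ansatz u = A \sin{\left(x \right)} + B \cos{\left(2 x \right)} into the left-hand side.
Derivatives of the ansatz:
  u_yyyy = 0
  u_xxxx = A \sin{\left(x \right)} + 16 B \cos{\left(2 x \right)}
  u_xx = - A \sin{\left(x \right)} - 4 B \cos{\left(2 x \right)}
Term by term:
  -u_yyyy = 0
  1/2·u_xxxx = \frac{A \sin{\left(x \right)}}{2} + 8 B \cos{\left(2 x \right)}
  -u_xx = A \sin{\left(x \right)} + 4 B \cos{\left(2 x \right)}
So the left-hand side equals
  \frac{3 A \sin{\left(x \right)}}{2} + 12 B \cos{\left(2 x \right)}
This must equal f(x, y) = 3 \sin{\left(x \right)} + 36 \cos{\left(2 x \right)} identically.
Matching coefficients of the independent functions:
  [\sin{\left(x \right)}]:  \frac{3 A}{2} = 3
  [\cos{\left(2 x \right)}]:  12 B = 36
Solving: A = 2, B = 3.
Check against the point condition:
  u(0, 0) = 3  ⟹  B = 3  ✓
Hence u(x, y) = 2 \sin{\left(x \right)} + 3 \cos{\left(2 x \right)}.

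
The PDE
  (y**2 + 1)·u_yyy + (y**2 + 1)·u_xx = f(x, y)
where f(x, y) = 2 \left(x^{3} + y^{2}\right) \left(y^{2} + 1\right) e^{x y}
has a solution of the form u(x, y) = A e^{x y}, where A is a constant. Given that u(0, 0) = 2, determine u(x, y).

Answer: u(x, y) = 2 e^{x y}

Derivation:
Substitute the ansatz u = A e^{x y} into the left-hand side.
Derivatives of the ansatz:
  u_yyy = A x^{3} e^{x y}
  u_xx = A y^{2} e^{x y}
Term by term:
  (y**2 + 1)·u_yyy = A x^{3} y^{2} e^{x y} + A x^{3} e^{x y}
  (y**2 + 1)·u_xx = A y^{4} e^{x y} + A y^{2} e^{x y}
So the left-hand side equals
  A x^{3} y^{2} e^{x y} + A x^{3} e^{x y} + A y^{4} e^{x y} + A y^{2} e^{x y}
This must equal f(x, y) identically; expanded, f = 2 x^{3} y^{2} e^{x y} + 2 x^{3} e^{x y} + 2 y^{4} e^{x y} + 2 y^{2} e^{x y}.
Matching coefficients of the independent functions:
  [x^{3} e^{x y}, y^{2} e^{x y}, y^{4} e^{x y}, x^{3} y^{2} e^{x y}]:  A = 2
Solving: A = 2.
Check against the point condition:
  u(0, 0) = 2  ⟹  A = 2  ✓
Hence u(x, y) = 2 e^{x y}.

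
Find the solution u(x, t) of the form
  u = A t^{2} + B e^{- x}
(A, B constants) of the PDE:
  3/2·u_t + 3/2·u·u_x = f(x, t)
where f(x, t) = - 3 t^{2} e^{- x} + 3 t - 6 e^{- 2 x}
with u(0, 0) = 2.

Substitute the ansatz u = A t^{2} + B e^{- x} into the left-hand side.
Derivatives of the ansatz:
  u_t = 2 A t
  u_x = - B e^{- x}
Term by term:
  3/2·u_t = 3 A t
  3/2·u·u_x = - \frac{3 A B t^{2} e^{- x}}{2} - \frac{3 B^{2} e^{- 2 x}}{2}
So the left-hand side equals
  - \frac{3 A B t^{2} e^{- x}}{2} + 3 A t - \frac{3 B^{2} e^{- 2 x}}{2}
This must equal f(x, t) = - 3 t^{2} e^{- x} + 3 t - 6 e^{- 2 x} identically.
Matching coefficients of the independent functions:
  [t]:  3 A = 3
  [t^{2} e^{- x}]:  - \frac{3 A B}{2} = -3
  [e^{- 2 x}]:  - \frac{3 B^{2}}{2} = -6
Solving: A = 1, B = 2.
Check against the point condition:
  u(0, 0) = 2  ⟹  B = 2  ✓
Hence u(x, t) = t^{2} + 2 e^{- x}.

Answer: u(x, t) = t^{2} + 2 e^{- x}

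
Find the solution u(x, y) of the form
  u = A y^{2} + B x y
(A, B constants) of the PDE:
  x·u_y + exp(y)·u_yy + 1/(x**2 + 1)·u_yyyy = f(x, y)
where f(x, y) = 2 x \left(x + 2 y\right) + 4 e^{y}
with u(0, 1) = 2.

Substitute the ansatz u = A y^{2} + B x y into the left-hand side.
Derivatives of the ansatz:
  u_y = 2 A y + B x
  u_yy = 2 A
  u_yyyy = 0
Term by term:
  x·u_y = 2 A x y + B x^{2}
  exp(y)·u_yy = 2 A e^{y}
  1/(x**2 + 1)·u_yyyy = 0
So the left-hand side equals
  2 A x y + 2 A e^{y} + B x^{2}
This must equal f(x, y) identically; expanded, f = 2 x^{2} + 4 x y + 4 e^{y}.
Matching coefficients of the independent functions:
  [x^{2}]:  B = 2
  [x y, e^{y}]:  2 A = 4
Solving: A = 2, B = 2.
Check against the point condition:
  u(0, 1) = 2  ⟹  A = 2  ✓
Hence u(x, y) = 2 x y + 2 y^{2}.

Answer: u(x, y) = 2 x y + 2 y^{2}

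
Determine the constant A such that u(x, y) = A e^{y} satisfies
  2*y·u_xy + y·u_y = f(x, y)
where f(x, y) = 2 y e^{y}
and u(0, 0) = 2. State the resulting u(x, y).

Substitute the ansatz u = A e^{y} into the left-hand side.
Derivatives of the ansatz:
  u_xy = 0
  u_y = A e^{y}
Term by term:
  2*y·u_xy = 0
  y·u_y = A y e^{y}
So the left-hand side equals
  A y e^{y}
This must equal f(x, y) = 2 y e^{y} identically.
Matching coefficients of the independent functions:
  [y e^{y}]:  A = 2
Solving: A = 2.
Check against the point condition:
  u(0, 0) = 2  ⟹  A = 2  ✓
Hence u(x, y) = 2 e^{y}.

Answer: u(x, y) = 2 e^{y}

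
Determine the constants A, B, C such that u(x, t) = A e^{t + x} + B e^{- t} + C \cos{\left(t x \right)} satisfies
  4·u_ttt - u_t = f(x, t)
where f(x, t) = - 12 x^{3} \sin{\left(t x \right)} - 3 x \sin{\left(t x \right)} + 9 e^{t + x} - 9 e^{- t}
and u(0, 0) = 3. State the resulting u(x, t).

Substitute the ansatz u = A e^{t + x} + B e^{- t} + C \cos{\left(t x \right)} into the left-hand side.
Derivatives of the ansatz:
  u_ttt = A e^{t} e^{x} - B e^{- t} + C x^{3} \sin{\left(t x \right)}
  u_t = A e^{t} e^{x} - B e^{- t} - C x \sin{\left(t x \right)}
Term by term:
  4·u_ttt = 4 A e^{t} e^{x} - 4 B e^{- t} + 4 C x^{3} \sin{\left(t x \right)}
  -u_t = - A e^{t} e^{x} + B e^{- t} + C x \sin{\left(t x \right)}
So the left-hand side equals
  3 A e^{t} e^{x} - 3 B e^{- t} + 4 C x^{3} \sin{\left(t x \right)} + C x \sin{\left(t x \right)}
This must equal f(x, t) identically; expanded, f = - 12 x^{3} \sin{\left(t x \right)} - 3 x \sin{\left(t x \right)} + 9 e^{t} e^{x} - 9 e^{- t}.
Matching coefficients of the independent functions:
  [x \sin{\left(t x \right)}]:  C = -3
  [x^{3} \sin{\left(t x \right)}]:  4 C = -12
  [e^{t} e^{x}]:  3 A = 9
  [e^{- t}]:  - 3 B = -9
Solving: A = 3, B = 3, C = -3.
Check against the point condition:
  u(0, 0) = 3  ⟹  A + B + C = 3  ✓
Hence u(x, t) = 3 e^{t + x} - 3 \cos{\left(t x \right)} + 3 e^{- t}.

Answer: u(x, t) = 3 e^{t + x} - 3 \cos{\left(t x \right)} + 3 e^{- t}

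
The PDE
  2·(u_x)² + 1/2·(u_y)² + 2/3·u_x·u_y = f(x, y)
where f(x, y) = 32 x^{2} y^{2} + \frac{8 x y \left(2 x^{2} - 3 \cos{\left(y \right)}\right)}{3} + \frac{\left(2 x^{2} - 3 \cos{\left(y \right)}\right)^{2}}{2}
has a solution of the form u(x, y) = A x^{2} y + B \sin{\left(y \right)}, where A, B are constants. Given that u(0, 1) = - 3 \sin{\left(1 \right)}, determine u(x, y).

Substitute the ansatz u = A x^{2} y + B \sin{\left(y \right)} into the left-hand side.
Derivatives of the ansatz:
  u_x = 2 A x y
  u_y = A x^{2} + B \cos{\left(y \right)}
Term by term:
  2·(u_x)² = 8 A^{2} x^{2} y^{2}
  1/2·(u_y)² = \frac{A^{2} x^{4}}{2} + A B x^{2} \cos{\left(y \right)} + \frac{B^{2} \cos^{2}{\left(y \right)}}{2}
  2/3·u_x·u_y = \frac{4 A^{2} x^{3} y}{3} + \frac{4 A B x y \cos{\left(y \right)}}{3}
So the left-hand side equals
  \frac{A^{2} x^{4}}{2} + \frac{4 A^{2} x^{3} y}{3} + 8 A^{2} x^{2} y^{2} + A B x^{2} \cos{\left(y \right)} + \frac{4 A B x y \cos{\left(y \right)}}{3} + \frac{B^{2} \cos^{2}{\left(y \right)}}{2}
This must equal f(x, y) identically; expanded, f = 2 x^{4} + \frac{16 x^{3} y}{3} + 32 x^{2} y^{2} - 6 x^{2} \cos{\left(y \right)} - 8 x y \cos{\left(y \right)} + \frac{9 \cos^{2}{\left(y \right)}}{2}.
Matching coefficients of the independent functions:
  [x^{4}]:  \frac{A^{2}}{2} = 2
  [x^{2} y^{2}]:  8 A^{2} = 32
  [x^{2} \cos{\left(y \right)}]:  A B = -6
  [x^{3} y]:  \frac{4 A^{2}}{3} = \frac{16}{3}
  [x y \cos{\left(y \right)}]:  \frac{4 A B}{3} = -8
  [\cos^{2}{\left(y \right)}]:  \frac{B^{2}}{2} = \frac{9}{2}
These equations allow (A, B) = (-2, 3) or (2, -3).
Impose the point condition(s):
  u(0, 1) = - 3 \sin{\left(1 \right)}  ⟹  B \sin{\left(1 \right)} = - 3 \sin{\left(1 \right)}
Only A = 2, B = -3 satisfies everything.
Hence u(x, y) = 2 x^{2} y - 3 \sin{\left(y \right)}.

Answer: u(x, y) = 2 x^{2} y - 3 \sin{\left(y \right)}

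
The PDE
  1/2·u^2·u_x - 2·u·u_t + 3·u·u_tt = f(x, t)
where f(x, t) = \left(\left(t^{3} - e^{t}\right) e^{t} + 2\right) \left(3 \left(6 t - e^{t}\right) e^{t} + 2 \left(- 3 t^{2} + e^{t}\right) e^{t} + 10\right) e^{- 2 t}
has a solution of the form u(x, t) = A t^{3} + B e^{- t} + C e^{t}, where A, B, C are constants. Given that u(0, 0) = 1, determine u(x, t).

Answer: u(x, t) = t^{3} - e^{t} + 2 e^{- t}

Derivation:
Substitute the ansatz u = A t^{3} + B e^{- t} + C e^{t} into the left-hand side.
Derivatives of the ansatz:
  u_x = 0
  u_t = 3 A t^{2} - B e^{- t} + C e^{t}
  u_tt = 6 A t + B e^{- t} + C e^{t}
Term by term:
  1/2·u^2·u_x = 0
  -2·u·u_t = - 6 A^{2} t^{5} + 2 A B t^{3} e^{- t} - 6 A B t^{2} e^{- t} - 2 A C t^{3} e^{t} - 6 A C t^{2} e^{t} + 2 B^{2} e^{- 2 t} - 2 C^{2} e^{2 t}
  3·u·u_tt = 18 A^{2} t^{4} + 3 A B t^{3} e^{- t} + 18 A B t e^{- t} + 3 A C t^{3} e^{t} + 18 A C t e^{t} + 3 B^{2} e^{- 2 t} + 6 B C + 3 C^{2} e^{2 t}
So the left-hand side equals
  - 6 A^{2} t^{5} + 18 A^{2} t^{4} + 5 A B t^{3} e^{- t} - 6 A B t^{2} e^{- t} + 18 A B t e^{- t} + A C t^{3} e^{t} - 6 A C t^{2} e^{t} + 18 A C t e^{t} + 5 B^{2} e^{- 2 t} + 6 B C + C^{2} e^{2 t}
This must equal f(x, t) identically; expanded, f = - 6 t^{5} + 18 t^{4} - t^{3} e^{t} + 10 t^{3} e^{- t} + 6 t^{2} e^{t} - 12 t^{2} e^{- t} - 18 t e^{t} + 36 t e^{- t} + e^{2 t} - 12 + 20 e^{- 2 t}.
Matching coefficients of the independent functions:
  [constant term]:  6 B C = -12
  [t^{4}]:  18 A^{2} = 18
  [t^{5}]:  - 6 A^{2} = -6
  [t e^{- t}]:  18 A B = 36
  [t e^{t}]:  18 A C = -18
  [t^{2} e^{- t}]:  - 6 A B = -12
  [t^{2} e^{t}]:  - 6 A C = 6
  [t^{3} e^{- t}]:  5 A B = 10
  [t^{3} e^{t}]:  A C = -1
  [e^{- 2 t}]:  5 B^{2} = 20
  [e^{2 t}]:  C^{2} = 1
These equations allow (A, B, C) = (-1, -2, 1) or (1, 2, -1).
Impose the point condition(s):
  u(0, 0) = 1  ⟹  B + C = 1
Only A = 1, B = 2, C = -1 satisfies everything.
Hence u(x, t) = t^{3} - e^{t} + 2 e^{- t}.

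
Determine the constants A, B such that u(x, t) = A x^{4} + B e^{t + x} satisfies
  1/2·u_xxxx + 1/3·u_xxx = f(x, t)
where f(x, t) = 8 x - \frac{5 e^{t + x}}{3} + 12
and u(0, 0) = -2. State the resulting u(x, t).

Substitute the ansatz u = A x^{4} + B e^{t + x} into the left-hand side.
Derivatives of the ansatz:
  u_xxxx = 24 A + B e^{t} e^{x}
  u_xxx = 24 A x + B e^{t} e^{x}
Term by term:
  1/2·u_xxxx = 12 A + \frac{B e^{t} e^{x}}{2}
  1/3·u_xxx = 8 A x + \frac{B e^{t} e^{x}}{3}
So the left-hand side equals
  8 A x + 12 A + \frac{5 B e^{t} e^{x}}{6}
This must equal f(x, t) identically; expanded, f = 8 x - \frac{5 e^{t} e^{x}}{3} + 12.
Matching coefficients of the independent functions:
  [constant term]:  12 A = 12
  [x]:  8 A = 8
  [e^{t} e^{x}]:  \frac{5 B}{6} = - \frac{5}{3}
Solving: A = 1, B = -2.
Check against the point condition:
  u(0, 0) = -2  ⟹  B = -2  ✓
Hence u(x, t) = x^{4} - 2 e^{t + x}.

Answer: u(x, t) = x^{4} - 2 e^{t + x}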